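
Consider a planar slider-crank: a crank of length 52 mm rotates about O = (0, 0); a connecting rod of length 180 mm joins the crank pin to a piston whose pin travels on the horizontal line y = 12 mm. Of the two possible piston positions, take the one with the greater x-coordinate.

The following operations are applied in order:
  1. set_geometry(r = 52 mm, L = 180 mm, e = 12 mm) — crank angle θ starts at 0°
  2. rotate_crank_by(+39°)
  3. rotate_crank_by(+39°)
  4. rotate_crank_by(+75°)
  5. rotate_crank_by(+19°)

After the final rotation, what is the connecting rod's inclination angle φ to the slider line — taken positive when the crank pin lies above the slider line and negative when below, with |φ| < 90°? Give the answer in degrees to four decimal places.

-1.5163

set_geometry: r = 52 mm, L = 180 mm, e = 12 mm; θ ← 0°
rotate_crank_by(+39°): θ ← 0° +39° = 39°
rotate_crank_by(+39°): θ ← 39° +39° = 78°
rotate_crank_by(+75°): θ ← 78° +75° = 153°
rotate_crank_by(+19°): θ ← 153° +19° = 172°
crank pin P = (r cos θ, r sin θ) = (-51.493940, 7.237001)
h = r sin θ − e = 7.237001 − 12 = -4.762999
sin φ = h / L = -4.762999 / 180 = -0.02646110
φ = arcsin(-0.02646110) = -1.516287°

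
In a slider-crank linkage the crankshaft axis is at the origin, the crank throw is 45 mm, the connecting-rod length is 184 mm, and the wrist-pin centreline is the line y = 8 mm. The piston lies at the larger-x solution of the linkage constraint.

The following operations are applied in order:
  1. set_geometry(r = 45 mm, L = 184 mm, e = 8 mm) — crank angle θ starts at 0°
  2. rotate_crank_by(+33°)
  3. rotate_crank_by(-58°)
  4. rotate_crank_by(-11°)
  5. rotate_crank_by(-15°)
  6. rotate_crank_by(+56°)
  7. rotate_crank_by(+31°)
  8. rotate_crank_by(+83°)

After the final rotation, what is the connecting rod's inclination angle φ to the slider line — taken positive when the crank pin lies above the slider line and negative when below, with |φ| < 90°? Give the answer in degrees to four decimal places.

9.8124

set_geometry: r = 45 mm, L = 184 mm, e = 8 mm; θ ← 0°
rotate_crank_by(+33°): θ ← 0° +33° = 33°
rotate_crank_by(-58°): θ ← 33° -58° = -25°
rotate_crank_by(-11°): θ ← -25° -11° = -36°
rotate_crank_by(-15°): θ ← -36° -15° = -51°
rotate_crank_by(+56°): θ ← -51° +56° = 5°
rotate_crank_by(+31°): θ ← 5° +31° = 36°
rotate_crank_by(+83°): θ ← 36° +83° = 119°
crank pin P = (r cos θ, r sin θ) = (-21.816433, 39.357887)
h = r sin θ − e = 39.357887 − 8 = 31.357887
sin φ = h / L = 31.357887 / 184 = 0.17042330
φ = arcsin(0.17042330) = 9.812431°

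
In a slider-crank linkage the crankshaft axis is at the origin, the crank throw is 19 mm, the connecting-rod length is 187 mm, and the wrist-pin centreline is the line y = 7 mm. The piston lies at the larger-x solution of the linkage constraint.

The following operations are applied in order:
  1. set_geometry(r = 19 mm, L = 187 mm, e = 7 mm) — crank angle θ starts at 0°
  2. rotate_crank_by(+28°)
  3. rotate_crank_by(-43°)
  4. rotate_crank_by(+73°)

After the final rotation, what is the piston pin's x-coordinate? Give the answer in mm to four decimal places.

196.8463

set_geometry: r = 19 mm, L = 187 mm, e = 7 mm; θ ← 0°
rotate_crank_by(+28°): θ ← 0° +28° = 28°
rotate_crank_by(-43°): θ ← 28° -43° = -15°
rotate_crank_by(+73°): θ ← -15° +73° = 58°
crank pin P = (r cos θ, r sin θ) = (10.068466, 16.112914)
h = r sin θ − e = 16.112914 − 7 = 9.112914
x = r cos θ + √(L² − h²) = 10.068466 + √(34969.0 − 83.0452) = 10.068466 + 186.777822 = 196.846288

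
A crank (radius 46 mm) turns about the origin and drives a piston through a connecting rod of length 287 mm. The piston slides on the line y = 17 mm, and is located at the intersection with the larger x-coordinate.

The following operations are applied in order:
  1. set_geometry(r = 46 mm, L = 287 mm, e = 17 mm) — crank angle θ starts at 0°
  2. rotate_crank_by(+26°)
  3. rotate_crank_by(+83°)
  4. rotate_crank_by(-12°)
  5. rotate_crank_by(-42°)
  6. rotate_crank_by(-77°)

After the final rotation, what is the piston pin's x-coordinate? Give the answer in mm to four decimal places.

327.6016

set_geometry: r = 46 mm, L = 287 mm, e = 17 mm; θ ← 0°
rotate_crank_by(+26°): θ ← 0° +26° = 26°
rotate_crank_by(+83°): θ ← 26° +83° = 109°
rotate_crank_by(-12°): θ ← 109° -12° = 97°
rotate_crank_by(-42°): θ ← 97° -42° = 55°
rotate_crank_by(-77°): θ ← 55° -77° = -22°
crank pin P = (r cos θ, r sin θ) = (42.650457, -17.231903)
h = r sin θ − e = -17.231903 − 17 = -34.231903
x = r cos θ + √(L² − h²) = 42.650457 + √(82369.0 − 1171.8232) = 42.650457 + 284.951183 = 327.601640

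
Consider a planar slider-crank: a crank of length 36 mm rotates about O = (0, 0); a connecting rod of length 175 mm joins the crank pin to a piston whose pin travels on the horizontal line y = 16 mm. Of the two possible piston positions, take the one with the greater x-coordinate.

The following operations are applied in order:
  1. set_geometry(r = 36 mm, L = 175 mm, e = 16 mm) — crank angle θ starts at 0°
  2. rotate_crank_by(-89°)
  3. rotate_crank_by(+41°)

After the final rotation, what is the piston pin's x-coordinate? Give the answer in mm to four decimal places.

set_geometry: r = 36 mm, L = 175 mm, e = 16 mm; θ ← 0°
rotate_crank_by(-89°): θ ← 0° -89° = -89°
rotate_crank_by(+41°): θ ← -89° +41° = -48°
crank pin P = (r cos θ, r sin θ) = (24.088702, -26.753214)
h = r sin θ − e = -26.753214 − 16 = -42.753214
x = r cos θ + √(L² − h²) = 24.088702 + √(30625.0 − 1827.8373) = 24.088702 + 169.697268 = 193.785970

193.7860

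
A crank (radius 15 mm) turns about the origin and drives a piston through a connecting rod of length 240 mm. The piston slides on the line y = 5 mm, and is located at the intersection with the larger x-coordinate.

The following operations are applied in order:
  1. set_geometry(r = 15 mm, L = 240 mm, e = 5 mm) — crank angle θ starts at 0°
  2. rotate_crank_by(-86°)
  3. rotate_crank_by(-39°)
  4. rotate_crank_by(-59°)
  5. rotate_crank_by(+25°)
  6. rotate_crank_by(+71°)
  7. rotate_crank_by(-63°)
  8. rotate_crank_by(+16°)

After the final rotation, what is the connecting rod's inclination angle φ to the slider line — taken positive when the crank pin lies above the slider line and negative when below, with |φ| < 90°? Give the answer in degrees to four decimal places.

-3.7284

set_geometry: r = 15 mm, L = 240 mm, e = 5 mm; θ ← 0°
rotate_crank_by(-86°): θ ← 0° -86° = -86°
rotate_crank_by(-39°): θ ← -86° -39° = -125°
rotate_crank_by(-59°): θ ← -125° -59° = -184°
rotate_crank_by(+25°): θ ← -184° +25° = -159°
rotate_crank_by(+71°): θ ← -159° +71° = -88°
rotate_crank_by(-63°): θ ← -88° -63° = -151°
rotate_crank_by(+16°): θ ← -151° +16° = -135°
crank pin P = (r cos θ, r sin θ) = (-10.606602, -10.606602)
h = r sin θ − e = -10.606602 − 5 = -15.606602
sin φ = h / L = -15.606602 / 240 = -0.06502751
φ = arcsin(-0.06502751) = -3.728433°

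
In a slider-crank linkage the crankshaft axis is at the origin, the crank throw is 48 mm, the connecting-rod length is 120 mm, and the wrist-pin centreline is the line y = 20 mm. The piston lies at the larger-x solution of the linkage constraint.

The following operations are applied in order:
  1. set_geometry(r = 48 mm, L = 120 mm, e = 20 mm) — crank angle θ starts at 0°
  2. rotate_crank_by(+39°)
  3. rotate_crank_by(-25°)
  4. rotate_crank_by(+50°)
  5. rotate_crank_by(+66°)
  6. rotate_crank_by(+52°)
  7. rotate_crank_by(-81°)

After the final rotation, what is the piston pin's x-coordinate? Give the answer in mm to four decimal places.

set_geometry: r = 48 mm, L = 120 mm, e = 20 mm; θ ← 0°
rotate_crank_by(+39°): θ ← 0° +39° = 39°
rotate_crank_by(-25°): θ ← 39° -25° = 14°
rotate_crank_by(+50°): θ ← 14° +50° = 64°
rotate_crank_by(+66°): θ ← 64° +66° = 130°
rotate_crank_by(+52°): θ ← 130° +52° = 182°
rotate_crank_by(-81°): θ ← 182° -81° = 101°
crank pin P = (r cos θ, r sin θ) = (-9.158832, 47.118105)
h = r sin θ − e = 47.118105 − 20 = 27.118105
x = r cos θ + √(L² − h²) = -9.158832 + √(14400.0 − 735.3916) = -9.158832 + 116.895716 = 107.736884

107.7369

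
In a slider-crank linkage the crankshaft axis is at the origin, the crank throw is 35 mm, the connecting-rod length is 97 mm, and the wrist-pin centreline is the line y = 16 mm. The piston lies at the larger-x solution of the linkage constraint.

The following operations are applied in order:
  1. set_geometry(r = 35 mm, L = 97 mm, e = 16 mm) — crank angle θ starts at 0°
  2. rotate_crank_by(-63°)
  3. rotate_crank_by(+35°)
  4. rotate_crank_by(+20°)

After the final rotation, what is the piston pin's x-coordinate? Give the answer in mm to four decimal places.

set_geometry: r = 35 mm, L = 97 mm, e = 16 mm; θ ← 0°
rotate_crank_by(-63°): θ ← 0° -63° = -63°
rotate_crank_by(+35°): θ ← -63° +35° = -28°
rotate_crank_by(+20°): θ ← -28° +20° = -8°
crank pin P = (r cos θ, r sin θ) = (34.659382, -4.871059)
h = r sin θ − e = -4.871059 − 16 = -20.871059
x = r cos θ + √(L² − h²) = 34.659382 + √(9409.0 − 435.6011) = 34.659382 + 94.728026 = 129.387408

129.3874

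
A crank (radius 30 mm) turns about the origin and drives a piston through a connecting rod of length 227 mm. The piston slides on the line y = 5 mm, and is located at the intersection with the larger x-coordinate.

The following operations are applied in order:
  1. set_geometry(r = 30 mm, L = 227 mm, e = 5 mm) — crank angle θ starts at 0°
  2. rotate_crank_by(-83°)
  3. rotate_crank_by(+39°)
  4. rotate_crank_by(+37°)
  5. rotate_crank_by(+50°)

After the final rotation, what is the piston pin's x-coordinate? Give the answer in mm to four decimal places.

set_geometry: r = 30 mm, L = 227 mm, e = 5 mm; θ ← 0°
rotate_crank_by(-83°): θ ← 0° -83° = -83°
rotate_crank_by(+39°): θ ← -83° +39° = -44°
rotate_crank_by(+37°): θ ← -44° +37° = -7°
rotate_crank_by(+50°): θ ← -7° +50° = 43°
crank pin P = (r cos θ, r sin θ) = (21.940611, 20.459951)
h = r sin θ − e = 20.459951 − 5 = 15.459951
x = r cos θ + √(L² − h²) = 21.940611 + √(51529.0 − 239.0101) = 21.940611 + 226.472934 = 248.413545

248.4135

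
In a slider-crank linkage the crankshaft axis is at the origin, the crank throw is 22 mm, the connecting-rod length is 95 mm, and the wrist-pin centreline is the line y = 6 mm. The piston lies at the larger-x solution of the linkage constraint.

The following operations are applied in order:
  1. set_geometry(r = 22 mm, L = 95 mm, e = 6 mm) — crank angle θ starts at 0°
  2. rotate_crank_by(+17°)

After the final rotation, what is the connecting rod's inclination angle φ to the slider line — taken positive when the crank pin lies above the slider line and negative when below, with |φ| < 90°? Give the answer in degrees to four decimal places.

set_geometry: r = 22 mm, L = 95 mm, e = 6 mm; θ ← 0°
rotate_crank_by(+17°): θ ← 0° +17° = 17°
crank pin P = (r cos θ, r sin θ) = (21.038705, 6.432178)
h = r sin θ − e = 6.432178 − 6 = 0.432178
sin φ = h / L = 0.432178 / 95 = 0.00454924
φ = arcsin(0.00454924) = 0.260653°

0.2607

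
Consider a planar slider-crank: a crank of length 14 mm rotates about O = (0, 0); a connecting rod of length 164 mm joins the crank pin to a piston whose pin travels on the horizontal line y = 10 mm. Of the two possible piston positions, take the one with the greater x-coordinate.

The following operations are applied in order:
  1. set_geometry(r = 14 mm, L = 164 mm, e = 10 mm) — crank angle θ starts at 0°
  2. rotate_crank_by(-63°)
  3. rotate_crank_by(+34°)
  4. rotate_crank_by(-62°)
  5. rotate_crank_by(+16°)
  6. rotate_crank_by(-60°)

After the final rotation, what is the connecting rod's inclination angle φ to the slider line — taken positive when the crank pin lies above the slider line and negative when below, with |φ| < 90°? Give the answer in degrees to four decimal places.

set_geometry: r = 14 mm, L = 164 mm, e = 10 mm; θ ← 0°
rotate_crank_by(-63°): θ ← 0° -63° = -63°
rotate_crank_by(+34°): θ ← -63° +34° = -29°
rotate_crank_by(-62°): θ ← -29° -62° = -91°
rotate_crank_by(+16°): θ ← -91° +16° = -75°
rotate_crank_by(-60°): θ ← -75° -60° = -135°
crank pin P = (r cos θ, r sin θ) = (-9.899495, -9.899495)
h = r sin θ − e = -9.899495 − 10 = -19.899495
sin φ = h / L = -19.899495 / 164 = -0.12133838
φ = arcsin(-0.12133838) = -6.969351°

-6.9694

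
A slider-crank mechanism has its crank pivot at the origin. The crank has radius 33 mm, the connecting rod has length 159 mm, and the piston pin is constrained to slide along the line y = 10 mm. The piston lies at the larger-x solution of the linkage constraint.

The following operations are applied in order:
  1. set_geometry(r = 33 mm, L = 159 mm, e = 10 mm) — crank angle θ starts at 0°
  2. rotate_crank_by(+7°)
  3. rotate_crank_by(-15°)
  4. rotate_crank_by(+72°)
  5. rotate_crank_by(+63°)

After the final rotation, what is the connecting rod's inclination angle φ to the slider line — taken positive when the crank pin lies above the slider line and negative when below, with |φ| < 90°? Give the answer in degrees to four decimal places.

5.9040

set_geometry: r = 33 mm, L = 159 mm, e = 10 mm; θ ← 0°
rotate_crank_by(+7°): θ ← 0° +7° = 7°
rotate_crank_by(-15°): θ ← 7° -15° = -8°
rotate_crank_by(+72°): θ ← -8° +72° = 64°
rotate_crank_by(+63°): θ ← 64° +63° = 127°
crank pin P = (r cos θ, r sin θ) = (-19.859896, 26.354972)
h = r sin θ − e = 26.354972 − 10 = 16.354972
sin φ = h / L = 16.354972 / 159 = 0.10286146
φ = arcsin(0.10286146) = 5.903970°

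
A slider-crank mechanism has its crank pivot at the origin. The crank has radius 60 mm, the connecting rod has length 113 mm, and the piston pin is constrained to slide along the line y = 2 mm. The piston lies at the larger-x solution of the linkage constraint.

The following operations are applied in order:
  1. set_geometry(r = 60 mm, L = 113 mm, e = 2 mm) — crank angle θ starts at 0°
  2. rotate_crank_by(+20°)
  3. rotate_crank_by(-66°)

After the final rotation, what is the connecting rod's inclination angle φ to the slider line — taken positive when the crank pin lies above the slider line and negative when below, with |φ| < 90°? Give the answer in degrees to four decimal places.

set_geometry: r = 60 mm, L = 113 mm, e = 2 mm; θ ← 0°
rotate_crank_by(+20°): θ ← 0° +20° = 20°
rotate_crank_by(-66°): θ ← 20° -66° = -46°
crank pin P = (r cos θ, r sin θ) = (41.679502, -43.160388)
h = r sin θ − e = -43.160388 − 2 = -45.160388
sin φ = h / L = -45.160388 / 113 = -0.39964945
φ = arcsin(-0.39964945) = -23.556266°

-23.5563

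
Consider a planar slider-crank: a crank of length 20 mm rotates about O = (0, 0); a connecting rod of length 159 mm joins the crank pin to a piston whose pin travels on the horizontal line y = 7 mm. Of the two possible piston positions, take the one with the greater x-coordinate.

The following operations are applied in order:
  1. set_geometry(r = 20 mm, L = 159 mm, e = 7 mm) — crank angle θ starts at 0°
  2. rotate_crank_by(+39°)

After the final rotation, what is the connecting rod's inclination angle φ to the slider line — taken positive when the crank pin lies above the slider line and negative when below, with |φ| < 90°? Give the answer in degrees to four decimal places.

set_geometry: r = 20 mm, L = 159 mm, e = 7 mm; θ ← 0°
rotate_crank_by(+39°): θ ← 0° +39° = 39°
crank pin P = (r cos θ, r sin θ) = (15.542919, 12.586408)
h = r sin θ − e = 12.586408 − 7 = 5.586408
sin φ = h / L = 5.586408 / 159 = 0.03513464
φ = arcsin(0.03513464) = 2.013481°

2.0135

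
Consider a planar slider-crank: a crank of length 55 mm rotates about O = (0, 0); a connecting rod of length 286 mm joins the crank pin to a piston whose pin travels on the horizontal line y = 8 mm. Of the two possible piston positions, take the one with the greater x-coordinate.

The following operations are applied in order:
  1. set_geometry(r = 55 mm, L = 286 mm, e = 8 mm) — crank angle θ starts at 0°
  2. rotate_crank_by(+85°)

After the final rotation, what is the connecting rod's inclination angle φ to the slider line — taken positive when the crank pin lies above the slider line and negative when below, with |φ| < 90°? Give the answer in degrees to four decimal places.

9.4161

set_geometry: r = 55 mm, L = 286 mm, e = 8 mm; θ ← 0°
rotate_crank_by(+85°): θ ← 0° +85° = 85°
crank pin P = (r cos θ, r sin θ) = (4.793566, 54.790708)
h = r sin θ − e = 54.790708 − 8 = 46.790708
sin φ = h / L = 46.790708 / 286 = 0.16360388
φ = arcsin(0.16360388) = 9.416140°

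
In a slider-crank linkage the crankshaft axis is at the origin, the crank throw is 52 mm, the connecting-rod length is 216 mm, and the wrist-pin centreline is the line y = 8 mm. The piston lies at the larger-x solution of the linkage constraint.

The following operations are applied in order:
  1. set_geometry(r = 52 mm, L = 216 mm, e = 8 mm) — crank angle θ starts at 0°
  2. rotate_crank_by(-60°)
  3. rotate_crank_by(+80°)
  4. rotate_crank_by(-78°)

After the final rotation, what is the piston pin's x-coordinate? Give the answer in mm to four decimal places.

set_geometry: r = 52 mm, L = 216 mm, e = 8 mm; θ ← 0°
rotate_crank_by(-60°): θ ← 0° -60° = -60°
rotate_crank_by(+80°): θ ← -60° +80° = 20°
rotate_crank_by(-78°): θ ← 20° -78° = -58°
crank pin P = (r cos θ, r sin θ) = (27.555802, -44.098501)
h = r sin θ − e = -44.098501 − 8 = -52.098501
x = r cos θ + √(L² − h²) = 27.555802 + √(46656.0 − 2714.2538) = 27.555802 + 209.622867 = 237.178668

237.1787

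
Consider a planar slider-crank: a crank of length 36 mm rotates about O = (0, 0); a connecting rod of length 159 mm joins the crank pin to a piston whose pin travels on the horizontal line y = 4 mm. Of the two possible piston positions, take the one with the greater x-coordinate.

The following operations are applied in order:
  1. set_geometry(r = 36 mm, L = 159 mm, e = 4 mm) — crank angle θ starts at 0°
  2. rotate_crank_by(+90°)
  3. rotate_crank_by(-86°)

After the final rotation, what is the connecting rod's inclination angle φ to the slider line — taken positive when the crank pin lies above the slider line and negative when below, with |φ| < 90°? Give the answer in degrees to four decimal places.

set_geometry: r = 36 mm, L = 159 mm, e = 4 mm; θ ← 0°
rotate_crank_by(+90°): θ ← 0° +90° = 90°
rotate_crank_by(-86°): θ ← 90° -86° = 4°
crank pin P = (r cos θ, r sin θ) = (35.912306, 2.511233)
h = r sin θ − e = 2.511233 − 4 = -1.488767
sin φ = h / L = -1.488767 / 159 = -0.00936331
φ = arcsin(-0.00936331) = -0.536486°

-0.5365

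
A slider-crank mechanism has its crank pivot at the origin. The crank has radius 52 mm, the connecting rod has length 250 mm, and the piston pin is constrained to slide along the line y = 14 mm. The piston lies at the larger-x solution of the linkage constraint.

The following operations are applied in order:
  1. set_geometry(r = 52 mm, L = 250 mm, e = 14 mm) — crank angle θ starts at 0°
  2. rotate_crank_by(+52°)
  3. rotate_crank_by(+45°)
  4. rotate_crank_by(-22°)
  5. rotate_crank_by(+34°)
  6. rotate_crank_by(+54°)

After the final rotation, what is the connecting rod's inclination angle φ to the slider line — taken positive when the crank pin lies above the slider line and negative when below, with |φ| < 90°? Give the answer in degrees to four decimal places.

set_geometry: r = 52 mm, L = 250 mm, e = 14 mm; θ ← 0°
rotate_crank_by(+52°): θ ← 0° +52° = 52°
rotate_crank_by(+45°): θ ← 52° +45° = 97°
rotate_crank_by(-22°): θ ← 97° -22° = 75°
rotate_crank_by(+34°): θ ← 75° +34° = 109°
rotate_crank_by(+54°): θ ← 109° +54° = 163°
crank pin P = (r cos θ, r sin θ) = (-49.727847, 15.203329)
h = r sin θ − e = 15.203329 − 14 = 1.203329
sin φ = h / L = 1.203329 / 250 = 0.00481331
φ = arcsin(0.00481331) = 0.275784°

0.2758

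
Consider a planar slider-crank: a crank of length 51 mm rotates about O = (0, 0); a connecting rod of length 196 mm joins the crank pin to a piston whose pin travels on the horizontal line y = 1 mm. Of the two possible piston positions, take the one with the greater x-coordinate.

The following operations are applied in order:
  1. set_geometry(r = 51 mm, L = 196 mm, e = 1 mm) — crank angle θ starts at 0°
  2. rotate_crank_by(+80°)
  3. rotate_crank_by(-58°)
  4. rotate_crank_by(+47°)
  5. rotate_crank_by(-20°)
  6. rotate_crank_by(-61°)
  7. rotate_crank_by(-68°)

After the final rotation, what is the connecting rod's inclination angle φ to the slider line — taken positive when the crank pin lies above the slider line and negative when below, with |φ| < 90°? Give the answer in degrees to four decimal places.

-15.1504

set_geometry: r = 51 mm, L = 196 mm, e = 1 mm; θ ← 0°
rotate_crank_by(+80°): θ ← 0° +80° = 80°
rotate_crank_by(-58°): θ ← 80° -58° = 22°
rotate_crank_by(+47°): θ ← 22° +47° = 69°
rotate_crank_by(-20°): θ ← 69° -20° = 49°
rotate_crank_by(-61°): θ ← 49° -61° = -12°
rotate_crank_by(-68°): θ ← -12° -68° = -80°
crank pin P = (r cos θ, r sin θ) = (8.856057, -50.225195)
h = r sin θ − e = -50.225195 − 1 = -51.225195
sin φ = h / L = -51.225195 / 196 = -0.26135304
φ = arcsin(-0.26135304) = -15.150362°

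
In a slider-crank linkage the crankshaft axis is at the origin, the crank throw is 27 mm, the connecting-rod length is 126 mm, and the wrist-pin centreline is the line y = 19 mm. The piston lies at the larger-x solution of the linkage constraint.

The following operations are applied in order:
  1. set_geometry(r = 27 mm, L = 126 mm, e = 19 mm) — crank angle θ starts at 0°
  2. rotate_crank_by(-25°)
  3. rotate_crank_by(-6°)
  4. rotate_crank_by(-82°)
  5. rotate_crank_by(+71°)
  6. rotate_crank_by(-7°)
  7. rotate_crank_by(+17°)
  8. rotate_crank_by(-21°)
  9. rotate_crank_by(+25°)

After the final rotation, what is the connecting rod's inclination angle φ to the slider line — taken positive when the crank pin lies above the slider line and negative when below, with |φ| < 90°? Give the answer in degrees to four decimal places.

set_geometry: r = 27 mm, L = 126 mm, e = 19 mm; θ ← 0°
rotate_crank_by(-25°): θ ← 0° -25° = -25°
rotate_crank_by(-6°): θ ← -25° -6° = -31°
rotate_crank_by(-82°): θ ← -31° -82° = -113°
rotate_crank_by(+71°): θ ← -113° +71° = -42°
rotate_crank_by(-7°): θ ← -42° -7° = -49°
rotate_crank_by(+17°): θ ← -49° +17° = -32°
rotate_crank_by(-21°): θ ← -32° -21° = -53°
rotate_crank_by(+25°): θ ← -53° +25° = -28°
crank pin P = (r cos θ, r sin θ) = (23.839585, -12.675732)
h = r sin θ − e = -12.675732 − 19 = -31.675732
sin φ = h / L = -31.675732 / 126 = -0.25139470
φ = arcsin(-0.25139470) = -14.560059°

-14.5601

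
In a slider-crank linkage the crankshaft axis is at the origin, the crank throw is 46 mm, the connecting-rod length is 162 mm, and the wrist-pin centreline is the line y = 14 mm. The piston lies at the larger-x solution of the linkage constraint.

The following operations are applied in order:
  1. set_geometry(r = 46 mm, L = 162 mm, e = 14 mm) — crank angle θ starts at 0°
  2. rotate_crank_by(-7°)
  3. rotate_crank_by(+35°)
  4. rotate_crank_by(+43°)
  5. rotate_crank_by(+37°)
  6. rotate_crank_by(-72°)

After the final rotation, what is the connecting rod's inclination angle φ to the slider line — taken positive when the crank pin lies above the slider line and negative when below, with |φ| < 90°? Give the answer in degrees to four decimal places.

set_geometry: r = 46 mm, L = 162 mm, e = 14 mm; θ ← 0°
rotate_crank_by(-7°): θ ← 0° -7° = -7°
rotate_crank_by(+35°): θ ← -7° +35° = 28°
rotate_crank_by(+43°): θ ← 28° +43° = 71°
rotate_crank_by(+37°): θ ← 71° +37° = 108°
rotate_crank_by(-72°): θ ← 108° -72° = 36°
crank pin P = (r cos θ, r sin θ) = (37.214782, 27.038122)
h = r sin θ − e = 27.038122 − 14 = 13.038122
sin φ = h / L = 13.038122 / 162 = 0.08048223
φ = arcsin(0.08048223) = 4.616285°

4.6163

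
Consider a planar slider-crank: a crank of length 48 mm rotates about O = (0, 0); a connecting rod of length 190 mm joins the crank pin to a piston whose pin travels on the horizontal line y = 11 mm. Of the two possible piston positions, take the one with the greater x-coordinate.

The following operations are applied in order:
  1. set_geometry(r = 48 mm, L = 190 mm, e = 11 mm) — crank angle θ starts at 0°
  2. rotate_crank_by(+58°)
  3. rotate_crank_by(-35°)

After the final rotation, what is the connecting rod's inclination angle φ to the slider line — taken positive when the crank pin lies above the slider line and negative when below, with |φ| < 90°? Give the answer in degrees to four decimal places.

set_geometry: r = 48 mm, L = 190 mm, e = 11 mm; θ ← 0°
rotate_crank_by(+58°): θ ← 0° +58° = 58°
rotate_crank_by(-35°): θ ← 58° -35° = 23°
crank pin P = (r cos θ, r sin θ) = (44.184233, 18.755094)
h = r sin θ − e = 18.755094 − 11 = 7.755094
sin φ = h / L = 7.755094 / 190 = 0.04081629
φ = arcsin(0.04081629) = 2.339251°

2.3393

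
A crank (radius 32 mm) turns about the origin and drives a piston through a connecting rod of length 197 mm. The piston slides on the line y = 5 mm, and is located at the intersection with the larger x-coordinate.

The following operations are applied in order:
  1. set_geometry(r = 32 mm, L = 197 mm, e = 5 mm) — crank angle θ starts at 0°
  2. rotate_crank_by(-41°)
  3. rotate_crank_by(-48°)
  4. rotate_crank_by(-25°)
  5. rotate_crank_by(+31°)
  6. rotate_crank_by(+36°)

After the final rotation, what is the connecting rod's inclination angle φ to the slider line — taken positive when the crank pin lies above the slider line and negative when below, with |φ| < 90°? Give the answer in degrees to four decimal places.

-8.2898

set_geometry: r = 32 mm, L = 197 mm, e = 5 mm; θ ← 0°
rotate_crank_by(-41°): θ ← 0° -41° = -41°
rotate_crank_by(-48°): θ ← -41° -48° = -89°
rotate_crank_by(-25°): θ ← -89° -25° = -114°
rotate_crank_by(+31°): θ ← -114° +31° = -83°
rotate_crank_by(+36°): θ ← -83° +36° = -47°
crank pin P = (r cos θ, r sin θ) = (21.823948, -23.403318)
h = r sin θ − e = -23.403318 − 5 = -28.403318
sin φ = h / L = -28.403318 / 197 = -0.14417928
φ = arcsin(-0.14417928) = -8.289756°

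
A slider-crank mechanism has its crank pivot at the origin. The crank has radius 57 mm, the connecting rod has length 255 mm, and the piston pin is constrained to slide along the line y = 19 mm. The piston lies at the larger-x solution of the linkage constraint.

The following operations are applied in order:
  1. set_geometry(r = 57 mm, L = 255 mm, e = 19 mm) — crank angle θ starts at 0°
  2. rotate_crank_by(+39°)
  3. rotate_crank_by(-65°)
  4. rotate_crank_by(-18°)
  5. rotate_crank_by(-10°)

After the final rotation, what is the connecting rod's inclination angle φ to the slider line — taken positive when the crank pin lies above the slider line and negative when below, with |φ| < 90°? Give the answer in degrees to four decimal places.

set_geometry: r = 57 mm, L = 255 mm, e = 19 mm; θ ← 0°
rotate_crank_by(+39°): θ ← 0° +39° = 39°
rotate_crank_by(-65°): θ ← 39° -65° = -26°
rotate_crank_by(-18°): θ ← -26° -18° = -44°
rotate_crank_by(-10°): θ ← -44° -10° = -54°
crank pin P = (r cos θ, r sin θ) = (33.503759, -46.113969)
h = r sin θ − e = -46.113969 − 19 = -65.113969
sin φ = h / L = -65.113969 / 255 = -0.25534890
φ = arcsin(-0.25534890) = -14.794260°

-14.7943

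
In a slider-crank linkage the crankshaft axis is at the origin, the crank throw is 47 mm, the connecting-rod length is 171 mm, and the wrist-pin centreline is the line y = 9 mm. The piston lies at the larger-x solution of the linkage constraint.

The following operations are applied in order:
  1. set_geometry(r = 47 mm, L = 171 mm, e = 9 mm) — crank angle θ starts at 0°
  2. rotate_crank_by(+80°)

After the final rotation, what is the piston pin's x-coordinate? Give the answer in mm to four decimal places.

175.0469

set_geometry: r = 47 mm, L = 171 mm, e = 9 mm; θ ← 0°
rotate_crank_by(+80°): θ ← 0° +80° = 80°
crank pin P = (r cos θ, r sin θ) = (8.161464, 46.285964)
h = r sin θ − e = 46.285964 − 9 = 37.285964
x = r cos θ + √(L² − h²) = 8.161464 + √(29241.0 − 1390.2431) = 8.161464 + 166.885460 = 175.046925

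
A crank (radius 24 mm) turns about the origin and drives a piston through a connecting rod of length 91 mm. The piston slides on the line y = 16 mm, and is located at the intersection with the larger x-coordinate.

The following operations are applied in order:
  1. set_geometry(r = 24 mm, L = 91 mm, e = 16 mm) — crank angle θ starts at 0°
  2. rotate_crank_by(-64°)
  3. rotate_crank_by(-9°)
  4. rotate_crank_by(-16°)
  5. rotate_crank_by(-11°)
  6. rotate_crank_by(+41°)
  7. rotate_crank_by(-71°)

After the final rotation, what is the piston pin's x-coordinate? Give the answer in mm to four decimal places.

set_geometry: r = 24 mm, L = 91 mm, e = 16 mm; θ ← 0°
rotate_crank_by(-64°): θ ← 0° -64° = -64°
rotate_crank_by(-9°): θ ← -64° -9° = -73°
rotate_crank_by(-16°): θ ← -73° -16° = -89°
rotate_crank_by(-11°): θ ← -89° -11° = -100°
rotate_crank_by(+41°): θ ← -100° +41° = -59°
rotate_crank_by(-71°): θ ← -59° -71° = -130°
crank pin P = (r cos θ, r sin θ) = (-15.426903, -18.385067)
h = r sin θ − e = -18.385067 − 16 = -34.385067
x = r cos θ + √(L² − h²) = -15.426903 + √(8281.0 − 1182.3328) = -15.426903 + 84.253589 = 68.826686

68.8267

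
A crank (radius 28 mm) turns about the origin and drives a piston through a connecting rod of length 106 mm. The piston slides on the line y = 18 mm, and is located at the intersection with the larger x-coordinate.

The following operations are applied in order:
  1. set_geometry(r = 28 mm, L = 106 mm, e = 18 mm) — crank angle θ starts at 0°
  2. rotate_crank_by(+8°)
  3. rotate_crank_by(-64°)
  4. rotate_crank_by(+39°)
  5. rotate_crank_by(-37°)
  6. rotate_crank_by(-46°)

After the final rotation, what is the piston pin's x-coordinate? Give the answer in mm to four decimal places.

90.8403

set_geometry: r = 28 mm, L = 106 mm, e = 18 mm; θ ← 0°
rotate_crank_by(+8°): θ ← 0° +8° = 8°
rotate_crank_by(-64°): θ ← 8° -64° = -56°
rotate_crank_by(+39°): θ ← -56° +39° = -17°
rotate_crank_by(-37°): θ ← -17° -37° = -54°
rotate_crank_by(-46°): θ ← -54° -46° = -100°
crank pin P = (r cos θ, r sin θ) = (-4.862149, -27.574617)
h = r sin θ − e = -27.574617 − 18 = -45.574617
x = r cos θ + √(L² − h²) = -4.862149 + √(11236.0 − 2077.0457) = -4.862149 + 95.702426 = 90.840277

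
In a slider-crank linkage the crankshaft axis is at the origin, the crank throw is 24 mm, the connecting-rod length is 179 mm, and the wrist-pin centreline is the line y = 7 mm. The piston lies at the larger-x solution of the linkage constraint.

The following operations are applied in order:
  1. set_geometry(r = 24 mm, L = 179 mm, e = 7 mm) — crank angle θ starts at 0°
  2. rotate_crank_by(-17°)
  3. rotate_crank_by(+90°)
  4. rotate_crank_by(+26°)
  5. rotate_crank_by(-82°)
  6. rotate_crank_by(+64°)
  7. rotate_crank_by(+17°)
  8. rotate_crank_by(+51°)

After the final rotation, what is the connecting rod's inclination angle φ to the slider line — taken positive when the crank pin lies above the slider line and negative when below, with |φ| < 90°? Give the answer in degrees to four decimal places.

set_geometry: r = 24 mm, L = 179 mm, e = 7 mm; θ ← 0°
rotate_crank_by(-17°): θ ← 0° -17° = -17°
rotate_crank_by(+90°): θ ← -17° +90° = 73°
rotate_crank_by(+26°): θ ← 73° +26° = 99°
rotate_crank_by(-82°): θ ← 99° -82° = 17°
rotate_crank_by(+64°): θ ← 17° +64° = 81°
rotate_crank_by(+17°): θ ← 81° +17° = 98°
rotate_crank_by(+51°): θ ← 98° +51° = 149°
crank pin P = (r cos θ, r sin θ) = (-20.572015, 12.360914)
h = r sin θ − e = 12.360914 − 7 = 5.360914
sin φ = h / L = 5.360914 / 179 = 0.02994924
φ = arcsin(0.02994924) = 1.716222°

1.7162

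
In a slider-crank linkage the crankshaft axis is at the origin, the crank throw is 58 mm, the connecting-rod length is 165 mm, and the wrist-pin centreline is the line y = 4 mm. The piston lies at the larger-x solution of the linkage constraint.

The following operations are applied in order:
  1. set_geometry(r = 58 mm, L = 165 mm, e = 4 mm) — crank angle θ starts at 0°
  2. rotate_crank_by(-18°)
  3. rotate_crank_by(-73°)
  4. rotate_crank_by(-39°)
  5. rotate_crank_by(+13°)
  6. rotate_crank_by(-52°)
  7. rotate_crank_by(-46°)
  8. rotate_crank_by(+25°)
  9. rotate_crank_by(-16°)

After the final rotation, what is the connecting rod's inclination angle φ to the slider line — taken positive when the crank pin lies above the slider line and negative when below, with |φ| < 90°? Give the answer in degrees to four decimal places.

7.4610

set_geometry: r = 58 mm, L = 165 mm, e = 4 mm; θ ← 0°
rotate_crank_by(-18°): θ ← 0° -18° = -18°
rotate_crank_by(-73°): θ ← -18° -73° = -91°
rotate_crank_by(-39°): θ ← -91° -39° = -130°
rotate_crank_by(+13°): θ ← -130° +13° = -117°
rotate_crank_by(-52°): θ ← -117° -52° = -169°
rotate_crank_by(-46°): θ ← -169° -46° = -215°
rotate_crank_by(+25°): θ ← -215° +25° = -190°
rotate_crank_by(-16°): θ ← -190° -16° = -206°
crank pin P = (r cos θ, r sin θ) = (-52.130055, 25.425527)
h = r sin θ − e = 25.425527 − 4 = 21.425527
sin φ = h / L = 21.425527 / 165 = 0.12985168
φ = arcsin(0.12985168) = 7.461021°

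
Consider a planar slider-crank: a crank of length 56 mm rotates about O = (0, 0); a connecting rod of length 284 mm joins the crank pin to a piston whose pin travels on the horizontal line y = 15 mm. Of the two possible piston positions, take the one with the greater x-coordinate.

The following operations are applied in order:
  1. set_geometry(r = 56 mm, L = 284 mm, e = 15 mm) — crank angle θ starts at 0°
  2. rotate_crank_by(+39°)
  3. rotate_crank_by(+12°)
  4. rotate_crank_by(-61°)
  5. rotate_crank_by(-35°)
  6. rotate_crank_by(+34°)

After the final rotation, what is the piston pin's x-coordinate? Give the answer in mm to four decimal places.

337.8072

set_geometry: r = 56 mm, L = 284 mm, e = 15 mm; θ ← 0°
rotate_crank_by(+39°): θ ← 0° +39° = 39°
rotate_crank_by(+12°): θ ← 39° +12° = 51°
rotate_crank_by(-61°): θ ← 51° -61° = -10°
rotate_crank_by(-35°): θ ← -10° -35° = -45°
rotate_crank_by(+34°): θ ← -45° +34° = -11°
crank pin P = (r cos θ, r sin θ) = (54.971122, -10.685304)
h = r sin θ − e = -10.685304 − 15 = -25.685304
x = r cos θ + √(L² − h²) = 54.971122 + √(80656.0 − 659.7348) = 54.971122 + 282.836110 = 337.807232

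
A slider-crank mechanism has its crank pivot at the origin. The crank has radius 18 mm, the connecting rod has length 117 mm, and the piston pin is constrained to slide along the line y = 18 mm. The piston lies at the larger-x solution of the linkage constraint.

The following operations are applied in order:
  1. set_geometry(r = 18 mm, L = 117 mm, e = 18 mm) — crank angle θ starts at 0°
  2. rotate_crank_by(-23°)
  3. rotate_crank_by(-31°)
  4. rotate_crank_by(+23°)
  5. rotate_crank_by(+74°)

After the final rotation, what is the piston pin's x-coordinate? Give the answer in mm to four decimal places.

set_geometry: r = 18 mm, L = 117 mm, e = 18 mm; θ ← 0°
rotate_crank_by(-23°): θ ← 0° -23° = -23°
rotate_crank_by(-31°): θ ← -23° -31° = -54°
rotate_crank_by(+23°): θ ← -54° +23° = -31°
rotate_crank_by(+74°): θ ← -31° +74° = 43°
crank pin P = (r cos θ, r sin θ) = (13.164367, 12.275970)
h = r sin θ − e = 12.275970 − 18 = -5.724030
x = r cos θ + √(L² − h²) = 13.164367 + √(13689.0 − 32.7645) = 13.164367 + 116.859897 = 130.024263

130.0243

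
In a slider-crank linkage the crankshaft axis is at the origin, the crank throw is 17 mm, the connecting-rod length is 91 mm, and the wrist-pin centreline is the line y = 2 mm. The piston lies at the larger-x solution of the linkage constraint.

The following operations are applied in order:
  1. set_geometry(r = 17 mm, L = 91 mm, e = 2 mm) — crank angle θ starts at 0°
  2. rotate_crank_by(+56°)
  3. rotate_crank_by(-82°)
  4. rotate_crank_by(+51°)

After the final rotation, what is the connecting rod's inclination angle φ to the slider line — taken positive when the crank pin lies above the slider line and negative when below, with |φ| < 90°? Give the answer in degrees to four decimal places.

3.2661

set_geometry: r = 17 mm, L = 91 mm, e = 2 mm; θ ← 0°
rotate_crank_by(+56°): θ ← 0° +56° = 56°
rotate_crank_by(-82°): θ ← 56° -82° = -26°
rotate_crank_by(+51°): θ ← -26° +51° = 25°
crank pin P = (r cos θ, r sin θ) = (15.407232, 7.184510)
h = r sin θ − e = 7.184510 − 2 = 5.184510
sin φ = h / L = 5.184510 / 91 = 0.05697264
φ = arcsin(0.05697264) = 3.266060°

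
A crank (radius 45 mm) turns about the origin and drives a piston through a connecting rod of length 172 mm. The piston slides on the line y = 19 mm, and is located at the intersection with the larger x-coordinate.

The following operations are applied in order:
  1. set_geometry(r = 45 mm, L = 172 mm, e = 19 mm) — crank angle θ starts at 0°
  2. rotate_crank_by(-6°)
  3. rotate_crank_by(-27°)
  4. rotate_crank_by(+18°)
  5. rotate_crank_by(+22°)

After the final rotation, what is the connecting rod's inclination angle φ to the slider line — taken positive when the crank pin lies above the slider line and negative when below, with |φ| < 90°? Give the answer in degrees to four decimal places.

set_geometry: r = 45 mm, L = 172 mm, e = 19 mm; θ ← 0°
rotate_crank_by(-6°): θ ← 0° -6° = -6°
rotate_crank_by(-27°): θ ← -6° -27° = -33°
rotate_crank_by(+18°): θ ← -33° +18° = -15°
rotate_crank_by(+22°): θ ← -15° +22° = 7°
crank pin P = (r cos θ, r sin θ) = (44.664577, 5.484120)
h = r sin θ − e = 5.484120 − 19 = -13.515880
sin φ = h / L = -13.515880 / 172 = -0.07858070
φ = arcsin(-0.07858070) = -4.506989°

-4.5070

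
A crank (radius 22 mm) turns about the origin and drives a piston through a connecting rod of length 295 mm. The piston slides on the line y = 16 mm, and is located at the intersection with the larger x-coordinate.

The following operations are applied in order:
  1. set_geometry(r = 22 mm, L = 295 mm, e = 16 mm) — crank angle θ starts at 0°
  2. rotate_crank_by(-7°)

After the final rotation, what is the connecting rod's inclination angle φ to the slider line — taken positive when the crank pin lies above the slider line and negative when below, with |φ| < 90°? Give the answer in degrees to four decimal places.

-3.6307

set_geometry: r = 22 mm, L = 295 mm, e = 16 mm; θ ← 0°
rotate_crank_by(-7°): θ ← 0° -7° = -7°
crank pin P = (r cos θ, r sin θ) = (21.836015, -2.681126)
h = r sin θ − e = -2.681126 − 16 = -18.681126
sin φ = h / L = -18.681126 / 295 = -0.06332585
φ = arcsin(-0.06332585) = -3.630733°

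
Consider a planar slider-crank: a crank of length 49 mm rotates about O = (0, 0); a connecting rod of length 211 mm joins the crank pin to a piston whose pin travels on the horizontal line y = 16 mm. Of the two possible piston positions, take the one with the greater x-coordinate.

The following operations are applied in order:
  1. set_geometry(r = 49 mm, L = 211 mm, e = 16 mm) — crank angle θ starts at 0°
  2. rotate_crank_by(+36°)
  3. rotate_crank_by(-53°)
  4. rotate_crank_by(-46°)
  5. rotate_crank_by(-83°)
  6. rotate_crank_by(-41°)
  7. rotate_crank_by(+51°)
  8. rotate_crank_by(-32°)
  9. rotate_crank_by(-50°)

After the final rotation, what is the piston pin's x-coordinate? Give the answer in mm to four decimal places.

171.9113

set_geometry: r = 49 mm, L = 211 mm, e = 16 mm; θ ← 0°
rotate_crank_by(+36°): θ ← 0° +36° = 36°
rotate_crank_by(-53°): θ ← 36° -53° = -17°
rotate_crank_by(-46°): θ ← -17° -46° = -63°
rotate_crank_by(-83°): θ ← -63° -83° = -146°
rotate_crank_by(-41°): θ ← -146° -41° = -187°
rotate_crank_by(+51°): θ ← -187° +51° = -136°
rotate_crank_by(-32°): θ ← -136° -32° = -168°
rotate_crank_by(-50°): θ ← -168° -50° = -218°
crank pin P = (r cos θ, r sin θ) = (-38.612527, 30.167412)
h = r sin θ − e = 30.167412 − 16 = 14.167412
x = r cos θ + √(L² − h²) = -38.612527 + √(44521.0 − 200.7156) = -38.612527 + 210.523833 = 171.911306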